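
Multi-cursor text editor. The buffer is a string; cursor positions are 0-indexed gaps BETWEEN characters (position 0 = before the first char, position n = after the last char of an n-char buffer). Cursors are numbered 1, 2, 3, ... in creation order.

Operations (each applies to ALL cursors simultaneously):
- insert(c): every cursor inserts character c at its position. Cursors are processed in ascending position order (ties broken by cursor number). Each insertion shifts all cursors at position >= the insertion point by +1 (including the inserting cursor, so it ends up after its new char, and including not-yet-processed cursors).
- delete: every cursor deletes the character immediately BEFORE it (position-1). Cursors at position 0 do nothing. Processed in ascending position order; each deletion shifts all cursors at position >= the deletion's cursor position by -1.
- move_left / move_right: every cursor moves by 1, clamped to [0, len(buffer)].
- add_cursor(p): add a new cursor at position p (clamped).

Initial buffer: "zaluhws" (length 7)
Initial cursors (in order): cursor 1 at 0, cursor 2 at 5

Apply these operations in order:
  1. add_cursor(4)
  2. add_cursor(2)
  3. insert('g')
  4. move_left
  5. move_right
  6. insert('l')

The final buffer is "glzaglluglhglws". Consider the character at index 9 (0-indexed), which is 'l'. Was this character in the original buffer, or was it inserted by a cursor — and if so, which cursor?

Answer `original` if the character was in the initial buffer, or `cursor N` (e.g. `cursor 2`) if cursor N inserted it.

After op 1 (add_cursor(4)): buffer="zaluhws" (len 7), cursors c1@0 c3@4 c2@5, authorship .......
After op 2 (add_cursor(2)): buffer="zaluhws" (len 7), cursors c1@0 c4@2 c3@4 c2@5, authorship .......
After op 3 (insert('g')): buffer="gzaglughgws" (len 11), cursors c1@1 c4@4 c3@7 c2@9, authorship 1..4..3.2..
After op 4 (move_left): buffer="gzaglughgws" (len 11), cursors c1@0 c4@3 c3@6 c2@8, authorship 1..4..3.2..
After op 5 (move_right): buffer="gzaglughgws" (len 11), cursors c1@1 c4@4 c3@7 c2@9, authorship 1..4..3.2..
After op 6 (insert('l')): buffer="glzaglluglhglws" (len 15), cursors c1@2 c4@6 c3@10 c2@13, authorship 11..44..33.22..
Authorship (.=original, N=cursor N): 1 1 . . 4 4 . . 3 3 . 2 2 . .
Index 9: author = 3

Answer: cursor 3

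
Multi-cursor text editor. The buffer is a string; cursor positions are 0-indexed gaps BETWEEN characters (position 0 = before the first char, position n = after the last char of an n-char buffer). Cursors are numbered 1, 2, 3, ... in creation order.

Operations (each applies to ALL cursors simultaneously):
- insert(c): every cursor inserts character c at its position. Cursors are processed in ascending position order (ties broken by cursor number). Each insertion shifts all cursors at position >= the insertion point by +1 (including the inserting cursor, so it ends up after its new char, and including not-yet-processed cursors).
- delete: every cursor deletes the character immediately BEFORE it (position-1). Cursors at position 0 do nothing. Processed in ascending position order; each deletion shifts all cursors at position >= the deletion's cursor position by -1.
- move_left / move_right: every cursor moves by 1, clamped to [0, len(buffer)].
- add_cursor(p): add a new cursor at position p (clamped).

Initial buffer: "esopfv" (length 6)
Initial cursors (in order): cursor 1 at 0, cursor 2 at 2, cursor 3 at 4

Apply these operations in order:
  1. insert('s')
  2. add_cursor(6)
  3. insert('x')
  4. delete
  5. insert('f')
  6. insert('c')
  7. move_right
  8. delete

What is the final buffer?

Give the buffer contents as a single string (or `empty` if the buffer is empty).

After op 1 (insert('s')): buffer="sessopsfv" (len 9), cursors c1@1 c2@4 c3@7, authorship 1..2..3..
After op 2 (add_cursor(6)): buffer="sessopsfv" (len 9), cursors c1@1 c2@4 c4@6 c3@7, authorship 1..2..3..
After op 3 (insert('x')): buffer="sxessxopxsxfv" (len 13), cursors c1@2 c2@6 c4@9 c3@11, authorship 11..22..433..
After op 4 (delete): buffer="sessopsfv" (len 9), cursors c1@1 c2@4 c4@6 c3@7, authorship 1..2..3..
After op 5 (insert('f')): buffer="sfessfopfsffv" (len 13), cursors c1@2 c2@6 c4@9 c3@11, authorship 11..22..433..
After op 6 (insert('c')): buffer="sfcessfcopfcsfcfv" (len 17), cursors c1@3 c2@8 c4@12 c3@15, authorship 111..222..44333..
After op 7 (move_right): buffer="sfcessfcopfcsfcfv" (len 17), cursors c1@4 c2@9 c4@13 c3@16, authorship 111..222..44333..
After op 8 (delete): buffer="sfcssfcpfcfcv" (len 13), cursors c1@3 c2@7 c4@10 c3@12, authorship 111.222.4433.

Answer: sfcssfcpfcfcv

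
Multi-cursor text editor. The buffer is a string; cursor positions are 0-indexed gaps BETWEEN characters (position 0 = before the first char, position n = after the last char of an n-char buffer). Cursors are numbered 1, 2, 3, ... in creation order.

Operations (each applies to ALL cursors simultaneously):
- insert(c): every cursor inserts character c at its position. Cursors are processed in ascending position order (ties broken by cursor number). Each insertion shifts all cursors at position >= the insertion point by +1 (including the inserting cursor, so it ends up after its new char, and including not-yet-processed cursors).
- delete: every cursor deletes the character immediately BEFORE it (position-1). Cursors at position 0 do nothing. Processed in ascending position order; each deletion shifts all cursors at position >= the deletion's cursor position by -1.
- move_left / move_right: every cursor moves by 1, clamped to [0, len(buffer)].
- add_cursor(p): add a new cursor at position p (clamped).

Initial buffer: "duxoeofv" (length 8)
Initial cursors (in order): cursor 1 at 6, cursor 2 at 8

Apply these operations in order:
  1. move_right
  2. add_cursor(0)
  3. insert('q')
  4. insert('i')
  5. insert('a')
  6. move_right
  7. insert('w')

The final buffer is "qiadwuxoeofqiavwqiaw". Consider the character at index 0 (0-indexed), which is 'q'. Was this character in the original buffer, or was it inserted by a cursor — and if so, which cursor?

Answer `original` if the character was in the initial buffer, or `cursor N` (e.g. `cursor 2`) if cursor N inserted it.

After op 1 (move_right): buffer="duxoeofv" (len 8), cursors c1@7 c2@8, authorship ........
After op 2 (add_cursor(0)): buffer="duxoeofv" (len 8), cursors c3@0 c1@7 c2@8, authorship ........
After op 3 (insert('q')): buffer="qduxoeofqvq" (len 11), cursors c3@1 c1@9 c2@11, authorship 3.......1.2
After op 4 (insert('i')): buffer="qiduxoeofqivqi" (len 14), cursors c3@2 c1@11 c2@14, authorship 33.......11.22
After op 5 (insert('a')): buffer="qiaduxoeofqiavqia" (len 17), cursors c3@3 c1@13 c2@17, authorship 333.......111.222
After op 6 (move_right): buffer="qiaduxoeofqiavqia" (len 17), cursors c3@4 c1@14 c2@17, authorship 333.......111.222
After op 7 (insert('w')): buffer="qiadwuxoeofqiavwqiaw" (len 20), cursors c3@5 c1@16 c2@20, authorship 333.3......111.12222
Authorship (.=original, N=cursor N): 3 3 3 . 3 . . . . . . 1 1 1 . 1 2 2 2 2
Index 0: author = 3

Answer: cursor 3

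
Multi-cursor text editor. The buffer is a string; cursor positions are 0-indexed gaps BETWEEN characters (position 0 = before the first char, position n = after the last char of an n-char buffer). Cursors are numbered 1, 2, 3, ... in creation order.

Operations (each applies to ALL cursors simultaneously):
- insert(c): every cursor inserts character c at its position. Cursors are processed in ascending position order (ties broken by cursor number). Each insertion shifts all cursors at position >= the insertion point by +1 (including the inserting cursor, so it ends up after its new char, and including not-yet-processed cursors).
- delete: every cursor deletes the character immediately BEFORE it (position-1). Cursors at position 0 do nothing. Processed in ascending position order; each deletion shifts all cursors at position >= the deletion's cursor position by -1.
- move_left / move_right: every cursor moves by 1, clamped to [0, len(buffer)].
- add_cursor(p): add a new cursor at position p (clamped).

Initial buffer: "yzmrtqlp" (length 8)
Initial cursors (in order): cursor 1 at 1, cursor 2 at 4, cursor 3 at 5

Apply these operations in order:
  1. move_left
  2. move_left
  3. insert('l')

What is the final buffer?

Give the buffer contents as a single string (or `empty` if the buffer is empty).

Answer: lyzlmlrtqlp

Derivation:
After op 1 (move_left): buffer="yzmrtqlp" (len 8), cursors c1@0 c2@3 c3@4, authorship ........
After op 2 (move_left): buffer="yzmrtqlp" (len 8), cursors c1@0 c2@2 c3@3, authorship ........
After op 3 (insert('l')): buffer="lyzlmlrtqlp" (len 11), cursors c1@1 c2@4 c3@6, authorship 1..2.3.....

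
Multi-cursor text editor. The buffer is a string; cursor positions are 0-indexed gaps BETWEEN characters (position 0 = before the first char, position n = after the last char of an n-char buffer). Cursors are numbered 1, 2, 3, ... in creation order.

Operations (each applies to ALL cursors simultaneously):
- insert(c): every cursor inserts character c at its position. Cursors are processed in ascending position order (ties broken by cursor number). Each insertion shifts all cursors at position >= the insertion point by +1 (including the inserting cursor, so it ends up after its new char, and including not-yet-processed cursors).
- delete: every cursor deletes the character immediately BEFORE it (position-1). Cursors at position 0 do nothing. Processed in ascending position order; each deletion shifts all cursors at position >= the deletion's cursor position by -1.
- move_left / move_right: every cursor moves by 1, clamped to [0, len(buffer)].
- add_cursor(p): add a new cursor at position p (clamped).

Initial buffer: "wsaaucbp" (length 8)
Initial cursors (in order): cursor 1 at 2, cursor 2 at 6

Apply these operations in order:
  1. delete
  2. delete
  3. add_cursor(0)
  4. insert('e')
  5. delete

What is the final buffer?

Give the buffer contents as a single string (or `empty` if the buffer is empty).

Answer: aabp

Derivation:
After op 1 (delete): buffer="waaubp" (len 6), cursors c1@1 c2@4, authorship ......
After op 2 (delete): buffer="aabp" (len 4), cursors c1@0 c2@2, authorship ....
After op 3 (add_cursor(0)): buffer="aabp" (len 4), cursors c1@0 c3@0 c2@2, authorship ....
After op 4 (insert('e')): buffer="eeaaebp" (len 7), cursors c1@2 c3@2 c2@5, authorship 13..2..
After op 5 (delete): buffer="aabp" (len 4), cursors c1@0 c3@0 c2@2, authorship ....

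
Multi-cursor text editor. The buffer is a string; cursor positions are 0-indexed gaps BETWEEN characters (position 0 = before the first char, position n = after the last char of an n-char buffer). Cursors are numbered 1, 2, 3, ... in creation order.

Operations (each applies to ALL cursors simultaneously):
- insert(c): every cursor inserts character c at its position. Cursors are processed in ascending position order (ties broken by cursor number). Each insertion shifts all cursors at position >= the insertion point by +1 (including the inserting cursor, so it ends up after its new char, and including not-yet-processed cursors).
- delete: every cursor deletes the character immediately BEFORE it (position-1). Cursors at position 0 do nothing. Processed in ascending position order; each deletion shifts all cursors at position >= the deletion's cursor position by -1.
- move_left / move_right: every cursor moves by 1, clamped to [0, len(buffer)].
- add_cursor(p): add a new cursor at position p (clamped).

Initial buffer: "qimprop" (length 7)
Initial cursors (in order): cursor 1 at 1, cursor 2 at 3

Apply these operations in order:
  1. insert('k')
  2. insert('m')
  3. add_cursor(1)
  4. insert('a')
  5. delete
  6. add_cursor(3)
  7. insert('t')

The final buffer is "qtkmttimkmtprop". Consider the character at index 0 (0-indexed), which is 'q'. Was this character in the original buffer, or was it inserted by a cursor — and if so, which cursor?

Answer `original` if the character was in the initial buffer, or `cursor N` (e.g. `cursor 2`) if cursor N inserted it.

After op 1 (insert('k')): buffer="qkimkprop" (len 9), cursors c1@2 c2@5, authorship .1..2....
After op 2 (insert('m')): buffer="qkmimkmprop" (len 11), cursors c1@3 c2@7, authorship .11..22....
After op 3 (add_cursor(1)): buffer="qkmimkmprop" (len 11), cursors c3@1 c1@3 c2@7, authorship .11..22....
After op 4 (insert('a')): buffer="qakmaimkmaprop" (len 14), cursors c3@2 c1@5 c2@10, authorship .3111..222....
After op 5 (delete): buffer="qkmimkmprop" (len 11), cursors c3@1 c1@3 c2@7, authorship .11..22....
After op 6 (add_cursor(3)): buffer="qkmimkmprop" (len 11), cursors c3@1 c1@3 c4@3 c2@7, authorship .11..22....
After op 7 (insert('t')): buffer="qtkmttimkmtprop" (len 15), cursors c3@2 c1@6 c4@6 c2@11, authorship .31114..222....
Authorship (.=original, N=cursor N): . 3 1 1 1 4 . . 2 2 2 . . . .
Index 0: author = original

Answer: original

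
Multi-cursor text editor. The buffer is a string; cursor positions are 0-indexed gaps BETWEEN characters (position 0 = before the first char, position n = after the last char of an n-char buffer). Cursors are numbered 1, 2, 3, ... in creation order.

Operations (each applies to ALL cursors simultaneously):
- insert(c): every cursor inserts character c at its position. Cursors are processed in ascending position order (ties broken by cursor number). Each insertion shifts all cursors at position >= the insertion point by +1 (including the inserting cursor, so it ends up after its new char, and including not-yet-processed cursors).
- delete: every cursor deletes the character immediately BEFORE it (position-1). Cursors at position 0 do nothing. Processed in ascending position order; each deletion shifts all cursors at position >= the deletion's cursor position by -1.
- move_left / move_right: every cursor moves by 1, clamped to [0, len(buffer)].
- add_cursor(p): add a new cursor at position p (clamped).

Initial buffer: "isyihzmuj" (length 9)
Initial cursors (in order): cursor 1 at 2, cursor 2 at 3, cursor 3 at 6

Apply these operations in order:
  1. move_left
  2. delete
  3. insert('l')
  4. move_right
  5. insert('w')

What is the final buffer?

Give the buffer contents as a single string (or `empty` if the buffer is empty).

After op 1 (move_left): buffer="isyihzmuj" (len 9), cursors c1@1 c2@2 c3@5, authorship .........
After op 2 (delete): buffer="yizmuj" (len 6), cursors c1@0 c2@0 c3@2, authorship ......
After op 3 (insert('l')): buffer="llyilzmuj" (len 9), cursors c1@2 c2@2 c3@5, authorship 12..3....
After op 4 (move_right): buffer="llyilzmuj" (len 9), cursors c1@3 c2@3 c3@6, authorship 12..3....
After op 5 (insert('w')): buffer="llywwilzwmuj" (len 12), cursors c1@5 c2@5 c3@9, authorship 12.12.3.3...

Answer: llywwilzwmuj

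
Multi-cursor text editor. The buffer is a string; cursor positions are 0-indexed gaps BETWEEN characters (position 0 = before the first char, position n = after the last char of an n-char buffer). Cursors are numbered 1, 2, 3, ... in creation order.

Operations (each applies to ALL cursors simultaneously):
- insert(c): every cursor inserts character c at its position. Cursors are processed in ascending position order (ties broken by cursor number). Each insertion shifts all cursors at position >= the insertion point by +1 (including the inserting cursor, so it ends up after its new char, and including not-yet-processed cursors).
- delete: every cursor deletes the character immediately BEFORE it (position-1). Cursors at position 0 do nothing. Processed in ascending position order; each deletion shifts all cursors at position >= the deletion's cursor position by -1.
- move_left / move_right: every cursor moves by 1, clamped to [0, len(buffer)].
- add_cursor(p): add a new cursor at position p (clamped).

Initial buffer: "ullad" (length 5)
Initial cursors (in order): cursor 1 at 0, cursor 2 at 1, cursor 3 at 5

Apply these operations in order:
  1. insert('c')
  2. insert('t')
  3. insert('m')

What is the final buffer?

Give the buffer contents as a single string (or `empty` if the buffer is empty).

After op 1 (insert('c')): buffer="cuclladc" (len 8), cursors c1@1 c2@3 c3@8, authorship 1.2....3
After op 2 (insert('t')): buffer="ctuctlladct" (len 11), cursors c1@2 c2@5 c3@11, authorship 11.22....33
After op 3 (insert('m')): buffer="ctmuctmlladctm" (len 14), cursors c1@3 c2@7 c3@14, authorship 111.222....333

Answer: ctmuctmlladctm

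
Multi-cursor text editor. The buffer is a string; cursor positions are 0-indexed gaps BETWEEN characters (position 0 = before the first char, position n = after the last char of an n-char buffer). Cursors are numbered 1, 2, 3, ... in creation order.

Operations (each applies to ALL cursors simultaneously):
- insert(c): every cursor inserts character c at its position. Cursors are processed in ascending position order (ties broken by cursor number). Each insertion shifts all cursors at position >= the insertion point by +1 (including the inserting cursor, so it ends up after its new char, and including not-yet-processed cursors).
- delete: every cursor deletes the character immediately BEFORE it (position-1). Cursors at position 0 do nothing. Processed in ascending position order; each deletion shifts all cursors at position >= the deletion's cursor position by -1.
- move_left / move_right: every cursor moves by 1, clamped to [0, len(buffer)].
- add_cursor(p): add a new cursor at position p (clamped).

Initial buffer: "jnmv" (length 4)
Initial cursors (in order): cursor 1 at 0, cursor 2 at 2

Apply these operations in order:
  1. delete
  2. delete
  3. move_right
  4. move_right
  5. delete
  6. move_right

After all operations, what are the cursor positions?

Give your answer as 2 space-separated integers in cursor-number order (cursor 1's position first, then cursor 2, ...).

Answer: 0 0

Derivation:
After op 1 (delete): buffer="jmv" (len 3), cursors c1@0 c2@1, authorship ...
After op 2 (delete): buffer="mv" (len 2), cursors c1@0 c2@0, authorship ..
After op 3 (move_right): buffer="mv" (len 2), cursors c1@1 c2@1, authorship ..
After op 4 (move_right): buffer="mv" (len 2), cursors c1@2 c2@2, authorship ..
After op 5 (delete): buffer="" (len 0), cursors c1@0 c2@0, authorship 
After op 6 (move_right): buffer="" (len 0), cursors c1@0 c2@0, authorship 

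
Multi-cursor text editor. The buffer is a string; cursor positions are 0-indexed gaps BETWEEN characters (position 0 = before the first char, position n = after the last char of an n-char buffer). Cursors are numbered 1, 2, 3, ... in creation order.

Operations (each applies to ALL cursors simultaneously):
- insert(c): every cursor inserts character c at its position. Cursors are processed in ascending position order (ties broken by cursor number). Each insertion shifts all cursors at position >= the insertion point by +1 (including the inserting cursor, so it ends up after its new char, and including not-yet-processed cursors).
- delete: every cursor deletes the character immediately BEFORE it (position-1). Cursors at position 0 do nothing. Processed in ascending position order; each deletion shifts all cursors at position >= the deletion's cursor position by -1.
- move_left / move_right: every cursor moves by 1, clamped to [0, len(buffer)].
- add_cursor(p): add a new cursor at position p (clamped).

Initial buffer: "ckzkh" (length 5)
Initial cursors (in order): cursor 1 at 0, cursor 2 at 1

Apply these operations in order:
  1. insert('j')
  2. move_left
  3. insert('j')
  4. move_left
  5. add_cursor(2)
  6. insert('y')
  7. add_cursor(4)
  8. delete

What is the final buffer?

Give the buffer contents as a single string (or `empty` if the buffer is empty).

After op 1 (insert('j')): buffer="jcjkzkh" (len 7), cursors c1@1 c2@3, authorship 1.2....
After op 2 (move_left): buffer="jcjkzkh" (len 7), cursors c1@0 c2@2, authorship 1.2....
After op 3 (insert('j')): buffer="jjcjjkzkh" (len 9), cursors c1@1 c2@4, authorship 11.22....
After op 4 (move_left): buffer="jjcjjkzkh" (len 9), cursors c1@0 c2@3, authorship 11.22....
After op 5 (add_cursor(2)): buffer="jjcjjkzkh" (len 9), cursors c1@0 c3@2 c2@3, authorship 11.22....
After op 6 (insert('y')): buffer="yjjycyjjkzkh" (len 12), cursors c1@1 c3@4 c2@6, authorship 1113.222....
After op 7 (add_cursor(4)): buffer="yjjycyjjkzkh" (len 12), cursors c1@1 c3@4 c4@4 c2@6, authorship 1113.222....
After op 8 (delete): buffer="jcjjkzkh" (len 8), cursors c1@0 c3@1 c4@1 c2@2, authorship 1.22....

Answer: jcjjkzkh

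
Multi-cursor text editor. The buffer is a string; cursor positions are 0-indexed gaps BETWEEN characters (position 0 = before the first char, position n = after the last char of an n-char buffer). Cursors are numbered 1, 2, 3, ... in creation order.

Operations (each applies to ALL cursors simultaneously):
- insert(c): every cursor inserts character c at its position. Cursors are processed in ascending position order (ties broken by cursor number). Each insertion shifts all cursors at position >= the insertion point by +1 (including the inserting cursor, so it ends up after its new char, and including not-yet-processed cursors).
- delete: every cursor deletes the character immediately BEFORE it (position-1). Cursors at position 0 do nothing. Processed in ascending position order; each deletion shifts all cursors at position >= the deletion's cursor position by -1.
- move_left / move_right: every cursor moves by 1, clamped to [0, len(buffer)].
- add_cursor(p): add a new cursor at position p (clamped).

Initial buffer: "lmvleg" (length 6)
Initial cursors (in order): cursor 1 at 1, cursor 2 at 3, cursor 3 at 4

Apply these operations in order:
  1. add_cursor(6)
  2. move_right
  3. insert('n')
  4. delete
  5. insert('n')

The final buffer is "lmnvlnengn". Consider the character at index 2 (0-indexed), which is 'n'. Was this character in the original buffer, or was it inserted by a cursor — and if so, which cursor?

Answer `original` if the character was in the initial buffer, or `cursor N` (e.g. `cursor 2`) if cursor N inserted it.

After op 1 (add_cursor(6)): buffer="lmvleg" (len 6), cursors c1@1 c2@3 c3@4 c4@6, authorship ......
After op 2 (move_right): buffer="lmvleg" (len 6), cursors c1@2 c2@4 c3@5 c4@6, authorship ......
After op 3 (insert('n')): buffer="lmnvlnengn" (len 10), cursors c1@3 c2@6 c3@8 c4@10, authorship ..1..2.3.4
After op 4 (delete): buffer="lmvleg" (len 6), cursors c1@2 c2@4 c3@5 c4@6, authorship ......
After op 5 (insert('n')): buffer="lmnvlnengn" (len 10), cursors c1@3 c2@6 c3@8 c4@10, authorship ..1..2.3.4
Authorship (.=original, N=cursor N): . . 1 . . 2 . 3 . 4
Index 2: author = 1

Answer: cursor 1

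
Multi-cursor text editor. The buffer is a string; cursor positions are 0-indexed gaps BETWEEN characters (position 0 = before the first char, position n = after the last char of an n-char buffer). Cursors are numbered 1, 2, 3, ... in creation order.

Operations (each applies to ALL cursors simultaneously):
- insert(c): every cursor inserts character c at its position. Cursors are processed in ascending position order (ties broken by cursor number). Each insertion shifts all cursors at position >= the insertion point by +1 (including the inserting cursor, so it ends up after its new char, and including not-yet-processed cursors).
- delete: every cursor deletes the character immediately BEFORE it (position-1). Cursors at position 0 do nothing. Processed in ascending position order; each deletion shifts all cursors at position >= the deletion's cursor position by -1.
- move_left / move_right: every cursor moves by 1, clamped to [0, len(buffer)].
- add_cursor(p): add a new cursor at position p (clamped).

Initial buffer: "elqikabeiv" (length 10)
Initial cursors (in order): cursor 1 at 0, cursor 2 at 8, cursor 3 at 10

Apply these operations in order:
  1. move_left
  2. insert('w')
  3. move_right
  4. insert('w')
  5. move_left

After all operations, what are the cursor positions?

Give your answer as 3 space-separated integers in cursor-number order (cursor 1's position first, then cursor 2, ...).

After op 1 (move_left): buffer="elqikabeiv" (len 10), cursors c1@0 c2@7 c3@9, authorship ..........
After op 2 (insert('w')): buffer="welqikabweiwv" (len 13), cursors c1@1 c2@9 c3@12, authorship 1.......2..3.
After op 3 (move_right): buffer="welqikabweiwv" (len 13), cursors c1@2 c2@10 c3@13, authorship 1.......2..3.
After op 4 (insert('w')): buffer="wewlqikabwewiwvw" (len 16), cursors c1@3 c2@12 c3@16, authorship 1.1......2.2.3.3
After op 5 (move_left): buffer="wewlqikabwewiwvw" (len 16), cursors c1@2 c2@11 c3@15, authorship 1.1......2.2.3.3

Answer: 2 11 15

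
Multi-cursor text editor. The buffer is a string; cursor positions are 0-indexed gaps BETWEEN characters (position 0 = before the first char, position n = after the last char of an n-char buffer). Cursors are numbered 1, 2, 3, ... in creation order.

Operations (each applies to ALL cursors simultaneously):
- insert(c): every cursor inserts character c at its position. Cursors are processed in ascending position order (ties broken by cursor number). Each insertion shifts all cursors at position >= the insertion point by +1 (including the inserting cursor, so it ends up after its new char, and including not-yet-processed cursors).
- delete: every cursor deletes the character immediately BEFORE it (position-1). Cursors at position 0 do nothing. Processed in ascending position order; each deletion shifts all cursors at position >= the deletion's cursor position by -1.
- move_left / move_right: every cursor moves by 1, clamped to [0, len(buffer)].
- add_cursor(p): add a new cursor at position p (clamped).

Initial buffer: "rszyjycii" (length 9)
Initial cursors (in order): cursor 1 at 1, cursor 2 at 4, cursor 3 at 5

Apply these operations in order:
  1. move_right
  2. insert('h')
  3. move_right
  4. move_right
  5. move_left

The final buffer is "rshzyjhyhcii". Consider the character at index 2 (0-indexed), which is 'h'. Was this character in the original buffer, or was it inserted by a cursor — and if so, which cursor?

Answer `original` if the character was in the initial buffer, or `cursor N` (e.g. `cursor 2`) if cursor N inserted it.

After op 1 (move_right): buffer="rszyjycii" (len 9), cursors c1@2 c2@5 c3@6, authorship .........
After op 2 (insert('h')): buffer="rshzyjhyhcii" (len 12), cursors c1@3 c2@7 c3@9, authorship ..1...2.3...
After op 3 (move_right): buffer="rshzyjhyhcii" (len 12), cursors c1@4 c2@8 c3@10, authorship ..1...2.3...
After op 4 (move_right): buffer="rshzyjhyhcii" (len 12), cursors c1@5 c2@9 c3@11, authorship ..1...2.3...
After op 5 (move_left): buffer="rshzyjhyhcii" (len 12), cursors c1@4 c2@8 c3@10, authorship ..1...2.3...
Authorship (.=original, N=cursor N): . . 1 . . . 2 . 3 . . .
Index 2: author = 1

Answer: cursor 1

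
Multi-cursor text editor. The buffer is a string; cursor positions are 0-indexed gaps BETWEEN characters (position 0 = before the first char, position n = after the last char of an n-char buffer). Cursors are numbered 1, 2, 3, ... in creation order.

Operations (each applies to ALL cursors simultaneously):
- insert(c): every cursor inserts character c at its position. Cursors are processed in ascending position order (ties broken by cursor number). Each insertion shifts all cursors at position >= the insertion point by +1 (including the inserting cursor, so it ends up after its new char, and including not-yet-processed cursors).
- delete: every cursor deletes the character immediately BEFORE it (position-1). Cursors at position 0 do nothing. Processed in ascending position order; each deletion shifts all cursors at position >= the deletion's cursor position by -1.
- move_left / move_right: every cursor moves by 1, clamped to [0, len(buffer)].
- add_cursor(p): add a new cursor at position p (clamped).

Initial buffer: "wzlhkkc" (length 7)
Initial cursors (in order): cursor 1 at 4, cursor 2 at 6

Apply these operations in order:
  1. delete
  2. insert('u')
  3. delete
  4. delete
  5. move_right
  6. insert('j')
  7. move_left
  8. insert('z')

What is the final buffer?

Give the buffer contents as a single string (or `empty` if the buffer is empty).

After op 1 (delete): buffer="wzlkc" (len 5), cursors c1@3 c2@4, authorship .....
After op 2 (insert('u')): buffer="wzlukuc" (len 7), cursors c1@4 c2@6, authorship ...1.2.
After op 3 (delete): buffer="wzlkc" (len 5), cursors c1@3 c2@4, authorship .....
After op 4 (delete): buffer="wzc" (len 3), cursors c1@2 c2@2, authorship ...
After op 5 (move_right): buffer="wzc" (len 3), cursors c1@3 c2@3, authorship ...
After op 6 (insert('j')): buffer="wzcjj" (len 5), cursors c1@5 c2@5, authorship ...12
After op 7 (move_left): buffer="wzcjj" (len 5), cursors c1@4 c2@4, authorship ...12
After op 8 (insert('z')): buffer="wzcjzzj" (len 7), cursors c1@6 c2@6, authorship ...1122

Answer: wzcjzzj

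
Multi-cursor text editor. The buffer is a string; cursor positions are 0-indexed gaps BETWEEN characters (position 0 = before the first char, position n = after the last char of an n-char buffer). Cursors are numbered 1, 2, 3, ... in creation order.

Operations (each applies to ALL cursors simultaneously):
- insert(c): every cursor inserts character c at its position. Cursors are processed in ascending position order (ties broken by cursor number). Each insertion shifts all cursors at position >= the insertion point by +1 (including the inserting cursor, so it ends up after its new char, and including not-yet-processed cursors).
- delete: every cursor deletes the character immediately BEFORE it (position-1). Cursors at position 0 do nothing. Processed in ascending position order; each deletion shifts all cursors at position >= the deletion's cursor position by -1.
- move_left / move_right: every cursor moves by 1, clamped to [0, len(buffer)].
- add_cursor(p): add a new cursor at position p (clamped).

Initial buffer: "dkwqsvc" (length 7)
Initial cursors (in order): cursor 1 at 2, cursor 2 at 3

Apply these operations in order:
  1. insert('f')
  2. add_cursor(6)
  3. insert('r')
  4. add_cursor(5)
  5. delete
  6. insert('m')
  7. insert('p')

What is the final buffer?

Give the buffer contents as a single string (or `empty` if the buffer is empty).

After op 1 (insert('f')): buffer="dkfwfqsvc" (len 9), cursors c1@3 c2@5, authorship ..1.2....
After op 2 (add_cursor(6)): buffer="dkfwfqsvc" (len 9), cursors c1@3 c2@5 c3@6, authorship ..1.2....
After op 3 (insert('r')): buffer="dkfrwfrqrsvc" (len 12), cursors c1@4 c2@7 c3@9, authorship ..11.22.3...
After op 4 (add_cursor(5)): buffer="dkfrwfrqrsvc" (len 12), cursors c1@4 c4@5 c2@7 c3@9, authorship ..11.22.3...
After op 5 (delete): buffer="dkffqsvc" (len 8), cursors c1@3 c4@3 c2@4 c3@5, authorship ..12....
After op 6 (insert('m')): buffer="dkfmmfmqmsvc" (len 12), cursors c1@5 c4@5 c2@7 c3@9, authorship ..11422.3...
After op 7 (insert('p')): buffer="dkfmmppfmpqmpsvc" (len 16), cursors c1@7 c4@7 c2@10 c3@13, authorship ..11414222.33...

Answer: dkfmmppfmpqmpsvc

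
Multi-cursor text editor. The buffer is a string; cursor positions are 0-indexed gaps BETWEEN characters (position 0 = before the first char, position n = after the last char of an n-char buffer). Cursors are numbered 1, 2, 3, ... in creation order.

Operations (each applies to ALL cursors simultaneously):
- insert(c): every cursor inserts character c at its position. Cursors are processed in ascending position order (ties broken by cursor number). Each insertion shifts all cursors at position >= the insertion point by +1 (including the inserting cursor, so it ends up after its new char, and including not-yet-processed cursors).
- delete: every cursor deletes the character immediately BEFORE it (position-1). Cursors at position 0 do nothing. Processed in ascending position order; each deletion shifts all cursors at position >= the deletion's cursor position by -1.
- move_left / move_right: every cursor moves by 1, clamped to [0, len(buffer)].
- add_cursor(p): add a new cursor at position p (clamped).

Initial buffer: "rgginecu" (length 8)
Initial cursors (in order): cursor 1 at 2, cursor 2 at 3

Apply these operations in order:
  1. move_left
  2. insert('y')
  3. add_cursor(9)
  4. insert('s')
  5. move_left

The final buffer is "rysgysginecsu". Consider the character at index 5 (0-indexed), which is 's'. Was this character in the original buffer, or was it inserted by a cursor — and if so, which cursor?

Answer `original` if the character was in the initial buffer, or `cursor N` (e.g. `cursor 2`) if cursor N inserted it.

After op 1 (move_left): buffer="rgginecu" (len 8), cursors c1@1 c2@2, authorship ........
After op 2 (insert('y')): buffer="rygyginecu" (len 10), cursors c1@2 c2@4, authorship .1.2......
After op 3 (add_cursor(9)): buffer="rygyginecu" (len 10), cursors c1@2 c2@4 c3@9, authorship .1.2......
After op 4 (insert('s')): buffer="rysgysginecsu" (len 13), cursors c1@3 c2@6 c3@12, authorship .11.22.....3.
After op 5 (move_left): buffer="rysgysginecsu" (len 13), cursors c1@2 c2@5 c3@11, authorship .11.22.....3.
Authorship (.=original, N=cursor N): . 1 1 . 2 2 . . . . . 3 .
Index 5: author = 2

Answer: cursor 2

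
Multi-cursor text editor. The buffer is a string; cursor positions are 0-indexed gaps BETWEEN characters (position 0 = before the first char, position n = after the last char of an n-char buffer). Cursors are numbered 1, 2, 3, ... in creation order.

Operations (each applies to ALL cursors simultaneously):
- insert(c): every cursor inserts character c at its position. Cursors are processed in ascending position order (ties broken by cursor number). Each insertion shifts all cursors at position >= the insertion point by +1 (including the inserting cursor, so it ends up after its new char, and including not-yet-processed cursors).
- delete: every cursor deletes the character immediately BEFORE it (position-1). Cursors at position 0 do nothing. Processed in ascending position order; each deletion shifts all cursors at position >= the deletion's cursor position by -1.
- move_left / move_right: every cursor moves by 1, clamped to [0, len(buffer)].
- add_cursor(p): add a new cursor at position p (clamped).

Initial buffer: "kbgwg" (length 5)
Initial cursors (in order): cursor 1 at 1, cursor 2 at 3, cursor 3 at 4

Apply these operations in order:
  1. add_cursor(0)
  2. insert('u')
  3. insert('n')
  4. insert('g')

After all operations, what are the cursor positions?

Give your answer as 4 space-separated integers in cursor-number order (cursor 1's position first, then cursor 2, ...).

After op 1 (add_cursor(0)): buffer="kbgwg" (len 5), cursors c4@0 c1@1 c2@3 c3@4, authorship .....
After op 2 (insert('u')): buffer="ukubguwug" (len 9), cursors c4@1 c1@3 c2@6 c3@8, authorship 4.1..2.3.
After op 3 (insert('n')): buffer="unkunbgunwung" (len 13), cursors c4@2 c1@5 c2@9 c3@12, authorship 44.11..22.33.
After op 4 (insert('g')): buffer="ungkungbgungwungg" (len 17), cursors c4@3 c1@7 c2@12 c3@16, authorship 444.111..222.333.

Answer: 7 12 16 3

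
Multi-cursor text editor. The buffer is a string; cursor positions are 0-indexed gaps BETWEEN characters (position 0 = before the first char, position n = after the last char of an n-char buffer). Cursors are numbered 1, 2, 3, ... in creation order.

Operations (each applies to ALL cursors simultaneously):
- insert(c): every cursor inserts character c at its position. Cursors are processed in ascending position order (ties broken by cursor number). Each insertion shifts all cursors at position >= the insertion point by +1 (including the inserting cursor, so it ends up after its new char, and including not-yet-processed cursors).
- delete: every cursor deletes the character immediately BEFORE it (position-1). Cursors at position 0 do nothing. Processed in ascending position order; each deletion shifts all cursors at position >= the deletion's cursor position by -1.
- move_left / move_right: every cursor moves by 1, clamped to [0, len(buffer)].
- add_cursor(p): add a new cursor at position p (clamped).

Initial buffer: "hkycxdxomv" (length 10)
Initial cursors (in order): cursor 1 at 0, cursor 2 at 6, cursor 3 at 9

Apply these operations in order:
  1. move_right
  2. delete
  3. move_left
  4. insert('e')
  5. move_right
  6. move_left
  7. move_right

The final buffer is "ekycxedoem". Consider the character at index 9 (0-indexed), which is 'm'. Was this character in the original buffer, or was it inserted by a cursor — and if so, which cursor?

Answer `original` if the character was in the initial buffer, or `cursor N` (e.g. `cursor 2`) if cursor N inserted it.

Answer: original

Derivation:
After op 1 (move_right): buffer="hkycxdxomv" (len 10), cursors c1@1 c2@7 c3@10, authorship ..........
After op 2 (delete): buffer="kycxdom" (len 7), cursors c1@0 c2@5 c3@7, authorship .......
After op 3 (move_left): buffer="kycxdom" (len 7), cursors c1@0 c2@4 c3@6, authorship .......
After op 4 (insert('e')): buffer="ekycxedoem" (len 10), cursors c1@1 c2@6 c3@9, authorship 1....2..3.
After op 5 (move_right): buffer="ekycxedoem" (len 10), cursors c1@2 c2@7 c3@10, authorship 1....2..3.
After op 6 (move_left): buffer="ekycxedoem" (len 10), cursors c1@1 c2@6 c3@9, authorship 1....2..3.
After op 7 (move_right): buffer="ekycxedoem" (len 10), cursors c1@2 c2@7 c3@10, authorship 1....2..3.
Authorship (.=original, N=cursor N): 1 . . . . 2 . . 3 .
Index 9: author = original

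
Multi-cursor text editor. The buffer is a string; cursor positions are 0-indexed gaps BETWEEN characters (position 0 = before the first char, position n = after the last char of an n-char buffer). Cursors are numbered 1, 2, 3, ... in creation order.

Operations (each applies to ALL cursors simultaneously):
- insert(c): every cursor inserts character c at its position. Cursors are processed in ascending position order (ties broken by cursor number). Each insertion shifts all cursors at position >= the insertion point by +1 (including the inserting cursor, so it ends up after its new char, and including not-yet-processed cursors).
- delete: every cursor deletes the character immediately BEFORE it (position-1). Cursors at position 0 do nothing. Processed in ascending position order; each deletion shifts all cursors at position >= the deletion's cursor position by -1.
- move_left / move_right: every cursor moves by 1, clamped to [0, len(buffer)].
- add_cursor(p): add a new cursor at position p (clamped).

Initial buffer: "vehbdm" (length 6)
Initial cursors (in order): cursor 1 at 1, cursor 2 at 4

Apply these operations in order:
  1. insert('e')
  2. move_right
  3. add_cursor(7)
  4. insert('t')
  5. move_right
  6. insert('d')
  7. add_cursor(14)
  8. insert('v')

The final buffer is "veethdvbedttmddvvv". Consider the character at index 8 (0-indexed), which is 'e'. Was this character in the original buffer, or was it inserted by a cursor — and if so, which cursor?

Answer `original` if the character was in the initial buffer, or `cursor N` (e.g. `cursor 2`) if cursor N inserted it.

Answer: cursor 2

Derivation:
After op 1 (insert('e')): buffer="veehbedm" (len 8), cursors c1@2 c2@6, authorship .1...2..
After op 2 (move_right): buffer="veehbedm" (len 8), cursors c1@3 c2@7, authorship .1...2..
After op 3 (add_cursor(7)): buffer="veehbedm" (len 8), cursors c1@3 c2@7 c3@7, authorship .1...2..
After op 4 (insert('t')): buffer="veethbedttm" (len 11), cursors c1@4 c2@10 c3@10, authorship .1.1..2.23.
After op 5 (move_right): buffer="veethbedttm" (len 11), cursors c1@5 c2@11 c3@11, authorship .1.1..2.23.
After op 6 (insert('d')): buffer="veethdbedttmdd" (len 14), cursors c1@6 c2@14 c3@14, authorship .1.1.1.2.23.23
After op 7 (add_cursor(14)): buffer="veethdbedttmdd" (len 14), cursors c1@6 c2@14 c3@14 c4@14, authorship .1.1.1.2.23.23
After op 8 (insert('v')): buffer="veethdvbedttmddvvv" (len 18), cursors c1@7 c2@18 c3@18 c4@18, authorship .1.1.11.2.23.23234
Authorship (.=original, N=cursor N): . 1 . 1 . 1 1 . 2 . 2 3 . 2 3 2 3 4
Index 8: author = 2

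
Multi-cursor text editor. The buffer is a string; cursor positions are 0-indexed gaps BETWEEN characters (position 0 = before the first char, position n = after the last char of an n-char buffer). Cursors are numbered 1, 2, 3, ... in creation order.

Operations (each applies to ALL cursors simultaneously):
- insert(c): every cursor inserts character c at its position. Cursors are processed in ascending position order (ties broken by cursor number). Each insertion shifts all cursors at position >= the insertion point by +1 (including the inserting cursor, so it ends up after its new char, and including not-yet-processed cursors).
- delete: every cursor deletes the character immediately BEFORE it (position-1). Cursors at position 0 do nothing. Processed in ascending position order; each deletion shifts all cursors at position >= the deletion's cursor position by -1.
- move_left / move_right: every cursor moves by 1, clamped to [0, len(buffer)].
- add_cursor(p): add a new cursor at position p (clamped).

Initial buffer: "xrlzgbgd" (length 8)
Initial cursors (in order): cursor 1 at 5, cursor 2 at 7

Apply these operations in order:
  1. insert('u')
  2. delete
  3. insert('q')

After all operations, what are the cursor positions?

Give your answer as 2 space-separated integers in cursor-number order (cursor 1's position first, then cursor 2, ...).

After op 1 (insert('u')): buffer="xrlzgubgud" (len 10), cursors c1@6 c2@9, authorship .....1..2.
After op 2 (delete): buffer="xrlzgbgd" (len 8), cursors c1@5 c2@7, authorship ........
After op 3 (insert('q')): buffer="xrlzgqbgqd" (len 10), cursors c1@6 c2@9, authorship .....1..2.

Answer: 6 9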